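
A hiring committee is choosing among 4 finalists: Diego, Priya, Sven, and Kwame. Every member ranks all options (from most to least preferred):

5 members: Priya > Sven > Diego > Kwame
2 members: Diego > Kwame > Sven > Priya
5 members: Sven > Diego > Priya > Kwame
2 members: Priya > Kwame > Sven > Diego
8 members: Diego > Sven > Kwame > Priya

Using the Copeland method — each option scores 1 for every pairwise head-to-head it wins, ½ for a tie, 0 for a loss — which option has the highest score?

Sven

Diego: beats Priya and Kwame; loses to Sven → score 2.
Priya: beats Kwame; loses to Diego and Sven → score 1.
Sven: beats Diego, Priya, and Kwame → score 3.
Kwame: loses to Diego, Priya, and Sven → score 0.
Sven has the best pairwise record.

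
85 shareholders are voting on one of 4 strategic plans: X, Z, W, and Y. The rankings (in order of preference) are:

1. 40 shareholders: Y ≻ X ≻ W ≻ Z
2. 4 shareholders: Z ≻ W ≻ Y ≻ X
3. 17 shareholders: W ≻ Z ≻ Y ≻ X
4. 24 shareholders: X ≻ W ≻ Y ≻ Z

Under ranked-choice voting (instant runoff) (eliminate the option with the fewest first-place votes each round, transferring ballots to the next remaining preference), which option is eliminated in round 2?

Round 1: X 24, Z 4, W 17, Y 40. Eliminate Z.
Round 2: X 24, W 21, Y 40. Eliminate W.

W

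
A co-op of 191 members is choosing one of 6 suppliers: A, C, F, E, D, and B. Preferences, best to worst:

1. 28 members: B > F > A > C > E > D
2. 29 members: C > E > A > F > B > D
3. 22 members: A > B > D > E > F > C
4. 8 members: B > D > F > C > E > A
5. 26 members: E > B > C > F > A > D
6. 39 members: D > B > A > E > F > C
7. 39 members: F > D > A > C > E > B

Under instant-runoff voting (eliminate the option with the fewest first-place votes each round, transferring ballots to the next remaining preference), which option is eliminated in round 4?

D

Round 1: A 22, C 29, F 39, E 26, D 39, B 36. Eliminate A.
Round 2: C 29, F 39, E 26, D 39, B 58. Eliminate E.
Round 3: C 29, F 39, D 39, B 84. Eliminate C.
Round 4: F 68, D 39, B 84. Eliminate D.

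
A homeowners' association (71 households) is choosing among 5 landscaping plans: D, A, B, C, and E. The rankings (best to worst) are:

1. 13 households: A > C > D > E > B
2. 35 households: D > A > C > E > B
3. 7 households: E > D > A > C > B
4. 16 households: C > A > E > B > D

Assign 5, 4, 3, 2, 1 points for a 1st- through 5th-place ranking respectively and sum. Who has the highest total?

A

D: 13·3 + 35·5 + 7·4 + 16·1 = 258
A: 13·5 + 35·4 + 7·3 + 16·4 = 290
B: 13·1 + 35·1 + 7·1 + 16·2 = 87
C: 13·4 + 35·3 + 7·2 + 16·5 = 251
E: 13·2 + 35·2 + 7·5 + 16·3 = 179
A has the highest Borda score (290).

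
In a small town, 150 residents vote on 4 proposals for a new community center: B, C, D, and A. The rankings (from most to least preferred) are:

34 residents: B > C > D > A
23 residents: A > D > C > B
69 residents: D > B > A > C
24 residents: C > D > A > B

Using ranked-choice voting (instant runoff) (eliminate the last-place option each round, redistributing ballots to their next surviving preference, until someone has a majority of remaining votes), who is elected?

D

Round 1: B 34, C 24, D 69, A 23. Eliminate A.
Round 2: B 34, C 24, D 92. D has a majority.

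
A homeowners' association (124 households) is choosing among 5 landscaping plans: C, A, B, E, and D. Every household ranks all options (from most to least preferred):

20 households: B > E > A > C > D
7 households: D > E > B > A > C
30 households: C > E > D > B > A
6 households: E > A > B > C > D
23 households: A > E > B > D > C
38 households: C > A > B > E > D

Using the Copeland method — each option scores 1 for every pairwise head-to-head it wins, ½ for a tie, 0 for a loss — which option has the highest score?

C

C: beats A, B, E, and D → score 4.
A: beats B and D; loses to C and E → score 2.
B: beats D; loses to C, A, and E → score 1.
E: beats A, B, and D; loses to C → score 3.
D: loses to C, A, B, and E → score 0.
C has the best pairwise record.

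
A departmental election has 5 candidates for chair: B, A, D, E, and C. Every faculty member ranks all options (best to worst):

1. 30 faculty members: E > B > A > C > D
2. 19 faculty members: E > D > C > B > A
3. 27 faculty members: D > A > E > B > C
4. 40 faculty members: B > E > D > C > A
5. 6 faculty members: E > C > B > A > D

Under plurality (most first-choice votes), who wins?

First-place votes: B 40, A 0, D 27, E 55, C 0.
E has the most first-place votes.

E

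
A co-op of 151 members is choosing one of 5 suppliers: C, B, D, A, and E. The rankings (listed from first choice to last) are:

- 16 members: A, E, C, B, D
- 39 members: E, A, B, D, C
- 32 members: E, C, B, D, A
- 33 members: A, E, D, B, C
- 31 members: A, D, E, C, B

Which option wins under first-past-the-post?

First-place votes: C 0, B 0, D 0, A 80, E 71.
A has the most first-place votes.

A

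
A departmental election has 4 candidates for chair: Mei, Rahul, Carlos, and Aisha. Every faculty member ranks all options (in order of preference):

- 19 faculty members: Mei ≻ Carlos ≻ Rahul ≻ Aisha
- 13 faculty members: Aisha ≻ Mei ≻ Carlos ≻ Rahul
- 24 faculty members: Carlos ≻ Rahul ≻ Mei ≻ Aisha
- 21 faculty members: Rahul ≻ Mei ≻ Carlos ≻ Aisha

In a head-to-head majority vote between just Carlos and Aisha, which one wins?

Carlos

Voters preferring Carlos to Aisha: 64; preferring Aisha to Carlos: 13.
Carlos wins the head-to-head.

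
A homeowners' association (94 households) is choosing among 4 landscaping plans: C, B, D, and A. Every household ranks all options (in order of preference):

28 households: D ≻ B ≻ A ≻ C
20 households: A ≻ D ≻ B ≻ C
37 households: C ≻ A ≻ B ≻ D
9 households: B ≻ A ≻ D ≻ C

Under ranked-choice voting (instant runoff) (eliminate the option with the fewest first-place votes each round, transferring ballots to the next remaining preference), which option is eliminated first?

B

Round 1: C 37, B 9, D 28, A 20. Eliminate B.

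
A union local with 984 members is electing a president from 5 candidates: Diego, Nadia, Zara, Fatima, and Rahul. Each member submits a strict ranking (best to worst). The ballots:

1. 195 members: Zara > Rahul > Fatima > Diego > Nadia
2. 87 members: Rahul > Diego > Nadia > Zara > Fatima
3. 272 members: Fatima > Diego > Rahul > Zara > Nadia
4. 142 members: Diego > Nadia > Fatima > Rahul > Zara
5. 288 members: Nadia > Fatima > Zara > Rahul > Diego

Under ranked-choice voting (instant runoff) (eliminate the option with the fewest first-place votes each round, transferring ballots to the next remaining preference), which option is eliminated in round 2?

Zara

Round 1: Diego 142, Nadia 288, Zara 195, Fatima 272, Rahul 87. Eliminate Rahul.
Round 2: Diego 229, Nadia 288, Zara 195, Fatima 272. Eliminate Zara.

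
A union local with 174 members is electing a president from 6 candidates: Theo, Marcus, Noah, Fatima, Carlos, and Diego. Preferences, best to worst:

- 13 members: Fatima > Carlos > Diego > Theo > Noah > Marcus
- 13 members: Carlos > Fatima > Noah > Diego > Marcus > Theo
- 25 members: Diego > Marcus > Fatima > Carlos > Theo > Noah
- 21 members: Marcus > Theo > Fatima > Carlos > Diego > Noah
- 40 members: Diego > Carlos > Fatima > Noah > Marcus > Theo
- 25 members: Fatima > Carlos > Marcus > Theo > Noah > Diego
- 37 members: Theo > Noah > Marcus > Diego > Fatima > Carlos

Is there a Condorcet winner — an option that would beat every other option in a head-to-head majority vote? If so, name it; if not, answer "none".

Diego vs Theo: 91–83 for Diego.
Diego vs Marcus: 91–83 for Diego.
Diego vs Noah: 99–75 for Diego.
Diego vs Fatima: 102–72 for Diego.
Diego vs Carlos: 102–72 for Diego.
Diego beats every other option head-to-head.

Diego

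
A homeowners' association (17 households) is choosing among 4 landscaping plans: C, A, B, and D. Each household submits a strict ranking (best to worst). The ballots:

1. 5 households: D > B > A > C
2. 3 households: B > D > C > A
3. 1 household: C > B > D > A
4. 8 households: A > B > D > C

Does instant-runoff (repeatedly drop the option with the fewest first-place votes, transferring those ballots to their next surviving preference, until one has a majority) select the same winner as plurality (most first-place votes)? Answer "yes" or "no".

Instant-runoff — R1 C 1, A 8, B 3, D 5 (C out); R2 A 8, B 4, D 5 (B out); R3 A 8, D 9 (D winner). Winner: D.
Plurality — first-place votes: C 1, A 8, B 3, D 5. Winner: A.
The two methods disagree.

no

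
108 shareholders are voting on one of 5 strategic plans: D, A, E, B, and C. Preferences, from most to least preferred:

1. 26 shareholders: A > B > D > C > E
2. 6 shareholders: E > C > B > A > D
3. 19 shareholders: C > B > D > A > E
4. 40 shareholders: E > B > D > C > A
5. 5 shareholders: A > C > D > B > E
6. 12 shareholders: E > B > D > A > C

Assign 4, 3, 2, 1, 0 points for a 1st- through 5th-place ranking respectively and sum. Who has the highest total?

B

D: 26·2 + 6·0 + 19·2 + 40·2 + 5·2 + 12·2 = 204
A: 26·4 + 6·1 + 19·1 + 40·0 + 5·4 + 12·1 = 161
E: 26·0 + 6·4 + 19·0 + 40·4 + 5·0 + 12·4 = 232
B: 26·3 + 6·2 + 19·3 + 40·3 + 5·1 + 12·3 = 308
C: 26·1 + 6·3 + 19·4 + 40·1 + 5·3 + 12·0 = 175
B has the highest Borda score (308).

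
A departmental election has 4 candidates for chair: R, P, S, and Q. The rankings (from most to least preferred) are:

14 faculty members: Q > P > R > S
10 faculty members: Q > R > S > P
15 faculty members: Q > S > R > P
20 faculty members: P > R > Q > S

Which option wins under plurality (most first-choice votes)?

Q

First-place votes: R 0, P 20, S 0, Q 39.
Q has the most first-place votes.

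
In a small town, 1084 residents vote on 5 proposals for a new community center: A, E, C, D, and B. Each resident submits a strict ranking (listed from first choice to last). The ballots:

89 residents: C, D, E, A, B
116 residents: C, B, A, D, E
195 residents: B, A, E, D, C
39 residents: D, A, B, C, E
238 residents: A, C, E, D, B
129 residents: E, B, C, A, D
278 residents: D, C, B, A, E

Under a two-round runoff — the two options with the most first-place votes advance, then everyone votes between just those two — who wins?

Round 1 first-place votes: A 238, E 129, C 205, D 317, B 195.
D and A advance.
Runoff: D is preferred to A by 406 voters; A by 678.
A wins the runoff.

A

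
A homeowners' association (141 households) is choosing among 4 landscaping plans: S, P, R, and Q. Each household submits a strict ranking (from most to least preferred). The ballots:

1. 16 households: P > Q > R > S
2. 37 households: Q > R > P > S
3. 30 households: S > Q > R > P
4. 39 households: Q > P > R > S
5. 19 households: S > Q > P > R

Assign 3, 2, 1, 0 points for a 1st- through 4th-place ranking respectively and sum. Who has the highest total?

Q

S: 16·0 + 37·0 + 30·3 + 39·0 + 19·3 = 147
P: 16·3 + 37·1 + 30·0 + 39·2 + 19·1 = 182
R: 16·1 + 37·2 + 30·1 + 39·1 + 19·0 = 159
Q: 16·2 + 37·3 + 30·2 + 39·3 + 19·2 = 358
Q has the highest Borda score (358).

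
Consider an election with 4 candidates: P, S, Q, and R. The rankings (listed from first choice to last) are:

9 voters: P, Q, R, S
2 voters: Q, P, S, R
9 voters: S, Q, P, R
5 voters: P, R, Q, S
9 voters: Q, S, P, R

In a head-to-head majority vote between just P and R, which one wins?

P

Voters preferring P to R: 34; preferring R to P: 0.
P wins the head-to-head.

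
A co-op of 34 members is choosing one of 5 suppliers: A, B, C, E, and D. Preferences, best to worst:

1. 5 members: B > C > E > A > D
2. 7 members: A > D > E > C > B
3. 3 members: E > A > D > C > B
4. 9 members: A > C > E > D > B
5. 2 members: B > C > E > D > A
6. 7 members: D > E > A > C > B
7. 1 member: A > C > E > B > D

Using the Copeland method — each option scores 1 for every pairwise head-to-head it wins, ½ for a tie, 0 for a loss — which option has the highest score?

A

A: beats B, C, and D; ties E → score 3.5.
B: loses to A, C, E, and D → score 0.
C: beats B; ties E and D; loses to A → score 2.
E: beats B and D; ties A and C → score 3.
D: beats B; ties C; loses to A and E → score 1.5.
A has the best pairwise record.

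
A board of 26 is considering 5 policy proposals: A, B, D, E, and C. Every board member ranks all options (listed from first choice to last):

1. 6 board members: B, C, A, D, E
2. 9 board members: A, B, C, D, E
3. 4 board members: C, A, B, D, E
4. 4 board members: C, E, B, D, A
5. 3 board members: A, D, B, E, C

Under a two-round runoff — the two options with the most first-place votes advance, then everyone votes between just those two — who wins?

C

Round 1 first-place votes: A 12, B 6, D 0, E 0, C 8.
A and C advance.
Runoff: A is preferred to C by 12 voters; C by 14.
C wins the runoff.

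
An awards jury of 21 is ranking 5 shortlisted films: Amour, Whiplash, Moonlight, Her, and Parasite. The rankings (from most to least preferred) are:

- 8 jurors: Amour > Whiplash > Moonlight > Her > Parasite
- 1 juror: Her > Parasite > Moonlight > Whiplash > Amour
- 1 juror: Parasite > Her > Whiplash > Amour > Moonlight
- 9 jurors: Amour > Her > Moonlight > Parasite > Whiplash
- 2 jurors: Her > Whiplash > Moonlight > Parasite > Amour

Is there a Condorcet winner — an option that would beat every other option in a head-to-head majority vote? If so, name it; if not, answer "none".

Amour vs Whiplash: 17–4 for Amour.
Amour vs Moonlight: 18–3 for Amour.
Amour vs Her: 17–4 for Amour.
Amour vs Parasite: 17–4 for Amour.
Amour beats every other option head-to-head.

Amour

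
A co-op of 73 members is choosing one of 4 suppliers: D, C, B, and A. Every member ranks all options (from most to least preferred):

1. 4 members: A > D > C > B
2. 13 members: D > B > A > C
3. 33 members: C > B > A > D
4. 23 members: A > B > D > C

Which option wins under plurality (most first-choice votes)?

First-place votes: D 13, C 33, B 0, A 27.
C has the most first-place votes.

C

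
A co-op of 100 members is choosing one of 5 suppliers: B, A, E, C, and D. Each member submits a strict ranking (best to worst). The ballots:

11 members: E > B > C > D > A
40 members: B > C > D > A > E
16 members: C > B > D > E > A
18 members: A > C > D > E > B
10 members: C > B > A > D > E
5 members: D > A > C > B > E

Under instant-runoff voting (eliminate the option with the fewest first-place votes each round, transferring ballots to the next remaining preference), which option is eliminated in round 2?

E

Round 1: B 40, A 18, E 11, C 26, D 5. Eliminate D.
Round 2: B 40, A 23, E 11, C 26. Eliminate E.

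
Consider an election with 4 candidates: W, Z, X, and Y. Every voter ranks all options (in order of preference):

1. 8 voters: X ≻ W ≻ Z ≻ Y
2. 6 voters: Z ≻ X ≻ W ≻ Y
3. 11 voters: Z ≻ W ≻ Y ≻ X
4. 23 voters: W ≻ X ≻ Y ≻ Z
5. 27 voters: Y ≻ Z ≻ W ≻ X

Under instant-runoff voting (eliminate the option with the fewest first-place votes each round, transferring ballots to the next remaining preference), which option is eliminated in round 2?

Round 1: W 23, Z 17, X 8, Y 27. Eliminate X.
Round 2: W 31, Z 17, Y 27. Eliminate Z.

Z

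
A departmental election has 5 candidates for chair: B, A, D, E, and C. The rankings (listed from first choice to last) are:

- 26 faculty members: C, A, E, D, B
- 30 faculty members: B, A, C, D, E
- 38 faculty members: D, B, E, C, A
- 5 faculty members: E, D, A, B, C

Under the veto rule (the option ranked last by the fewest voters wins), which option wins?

D

Last-place votes: B 26, A 38, D 0, E 30, C 5.
D is ranked last by the fewest voters, so D wins.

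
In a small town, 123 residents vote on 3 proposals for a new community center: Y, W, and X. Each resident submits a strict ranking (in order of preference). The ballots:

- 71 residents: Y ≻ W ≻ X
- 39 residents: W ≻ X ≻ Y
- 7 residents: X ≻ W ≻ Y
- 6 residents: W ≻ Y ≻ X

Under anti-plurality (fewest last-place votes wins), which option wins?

Last-place votes: Y 46, W 0, X 77.
W is ranked last by the fewest voters, so W wins.

W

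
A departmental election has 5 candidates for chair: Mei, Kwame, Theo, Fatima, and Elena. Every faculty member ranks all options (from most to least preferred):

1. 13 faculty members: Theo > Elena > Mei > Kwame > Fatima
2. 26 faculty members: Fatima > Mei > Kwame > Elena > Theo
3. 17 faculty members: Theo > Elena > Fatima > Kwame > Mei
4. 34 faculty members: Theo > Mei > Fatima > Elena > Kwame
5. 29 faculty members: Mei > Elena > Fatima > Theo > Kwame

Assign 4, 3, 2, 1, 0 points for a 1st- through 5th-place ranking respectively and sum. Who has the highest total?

Mei: 13·2 + 26·3 + 17·0 + 34·3 + 29·4 = 322
Kwame: 13·1 + 26·2 + 17·1 + 34·0 + 29·0 = 82
Theo: 13·4 + 26·0 + 17·4 + 34·4 + 29·1 = 285
Fatima: 13·0 + 26·4 + 17·2 + 34·2 + 29·2 = 264
Elena: 13·3 + 26·1 + 17·3 + 34·1 + 29·3 = 237
Mei has the highest Borda score (322).

Mei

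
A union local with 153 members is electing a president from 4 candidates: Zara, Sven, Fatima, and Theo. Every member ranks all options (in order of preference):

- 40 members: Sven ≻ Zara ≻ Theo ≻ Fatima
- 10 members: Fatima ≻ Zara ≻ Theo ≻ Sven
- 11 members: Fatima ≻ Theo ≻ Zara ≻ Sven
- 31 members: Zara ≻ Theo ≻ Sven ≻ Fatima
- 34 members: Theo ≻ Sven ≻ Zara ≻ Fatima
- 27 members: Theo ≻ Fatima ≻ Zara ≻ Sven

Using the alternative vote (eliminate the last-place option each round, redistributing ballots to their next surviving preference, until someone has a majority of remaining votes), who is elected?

Zara

Round 1: Zara 31, Sven 40, Fatima 21, Theo 61. Eliminate Fatima.
Round 2: Zara 41, Sven 40, Theo 72. Eliminate Sven.
Round 3: Zara 81, Theo 72. Zara has a majority.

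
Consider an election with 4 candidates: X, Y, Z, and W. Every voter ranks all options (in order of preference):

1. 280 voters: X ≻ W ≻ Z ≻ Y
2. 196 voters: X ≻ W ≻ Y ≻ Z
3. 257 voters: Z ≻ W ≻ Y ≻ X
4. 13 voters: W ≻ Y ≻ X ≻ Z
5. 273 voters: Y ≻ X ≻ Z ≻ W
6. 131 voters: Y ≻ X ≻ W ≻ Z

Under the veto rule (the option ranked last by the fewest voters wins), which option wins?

Last-place votes: X 257, Y 280, Z 340, W 273.
X is ranked last by the fewest voters, so X wins.

X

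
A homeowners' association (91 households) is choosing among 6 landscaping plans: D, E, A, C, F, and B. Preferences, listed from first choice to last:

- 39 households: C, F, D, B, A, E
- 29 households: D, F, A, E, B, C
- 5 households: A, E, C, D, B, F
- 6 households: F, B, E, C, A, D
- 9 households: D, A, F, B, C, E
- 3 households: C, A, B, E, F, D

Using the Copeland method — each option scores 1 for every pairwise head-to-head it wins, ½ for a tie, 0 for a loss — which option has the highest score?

D: beats E, A, and B; loses to C and F → score 3.
E: loses to D, A, C, F, and B → score 0.
A: beats E and B; loses to D, C, and F → score 2.
C: beats D, E, A, F, and B → score 5.
F: beats D, E, A, and B; loses to C → score 4.
B: beats E; loses to D, A, C, and F → score 1.
C has the best pairwise record.

C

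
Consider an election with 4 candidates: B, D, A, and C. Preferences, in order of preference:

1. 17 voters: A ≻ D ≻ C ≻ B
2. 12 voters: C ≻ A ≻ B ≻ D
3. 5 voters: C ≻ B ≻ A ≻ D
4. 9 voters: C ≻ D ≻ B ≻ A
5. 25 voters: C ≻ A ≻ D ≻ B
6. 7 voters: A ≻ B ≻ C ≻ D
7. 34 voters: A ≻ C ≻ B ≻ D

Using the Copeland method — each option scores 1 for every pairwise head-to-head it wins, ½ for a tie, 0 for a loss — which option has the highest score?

A

B: beats D; loses to A and C → score 1.
D: loses to B, A, and C → score 0.
A: beats B, D, and C → score 3.
C: beats B and D; loses to A → score 2.
A has the best pairwise record.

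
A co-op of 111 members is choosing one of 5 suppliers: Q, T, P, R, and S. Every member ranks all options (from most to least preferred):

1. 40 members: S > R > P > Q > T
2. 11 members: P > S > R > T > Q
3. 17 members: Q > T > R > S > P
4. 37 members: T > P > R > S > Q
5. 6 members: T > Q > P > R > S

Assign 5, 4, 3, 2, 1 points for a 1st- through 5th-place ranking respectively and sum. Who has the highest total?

Q: 40·2 + 11·1 + 17·5 + 37·1 + 6·4 = 237
T: 40·1 + 11·2 + 17·4 + 37·5 + 6·5 = 345
P: 40·3 + 11·5 + 17·1 + 37·4 + 6·3 = 358
R: 40·4 + 11·3 + 17·3 + 37·3 + 6·2 = 367
S: 40·5 + 11·4 + 17·2 + 37·2 + 6·1 = 358
R has the highest Borda score (367).

R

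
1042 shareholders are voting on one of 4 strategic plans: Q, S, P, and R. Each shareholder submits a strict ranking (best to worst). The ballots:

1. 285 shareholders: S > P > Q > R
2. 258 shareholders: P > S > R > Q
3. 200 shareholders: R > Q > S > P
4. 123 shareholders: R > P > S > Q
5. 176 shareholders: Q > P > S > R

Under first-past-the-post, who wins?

R

First-place votes: Q 176, S 285, P 258, R 323.
R has the most first-place votes.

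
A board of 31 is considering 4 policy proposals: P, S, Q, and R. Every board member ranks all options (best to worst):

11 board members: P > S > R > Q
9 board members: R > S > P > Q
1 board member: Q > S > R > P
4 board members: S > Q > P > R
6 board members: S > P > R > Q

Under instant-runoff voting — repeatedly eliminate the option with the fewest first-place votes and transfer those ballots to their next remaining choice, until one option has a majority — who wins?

S

Round 1: P 11, S 10, Q 1, R 9. Eliminate Q.
Round 2: P 11, S 11, R 9. Eliminate R.
Round 3: P 11, S 20. S has a majority.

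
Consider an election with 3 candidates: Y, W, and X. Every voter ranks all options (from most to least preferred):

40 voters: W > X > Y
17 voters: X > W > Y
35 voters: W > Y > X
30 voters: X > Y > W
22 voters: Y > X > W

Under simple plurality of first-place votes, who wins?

W

First-place votes: Y 22, W 75, X 47.
W has the most first-place votes.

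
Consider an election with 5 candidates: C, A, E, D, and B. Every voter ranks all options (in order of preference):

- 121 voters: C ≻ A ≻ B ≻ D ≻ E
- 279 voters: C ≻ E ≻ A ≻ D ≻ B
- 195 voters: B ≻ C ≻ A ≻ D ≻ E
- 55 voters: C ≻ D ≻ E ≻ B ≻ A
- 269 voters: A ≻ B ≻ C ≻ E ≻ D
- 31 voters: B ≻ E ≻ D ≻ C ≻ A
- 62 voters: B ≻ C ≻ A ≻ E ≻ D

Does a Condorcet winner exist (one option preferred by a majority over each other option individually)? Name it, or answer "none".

Checking pairwise contests:
B beats C 557–455.
C beats A 743–269.
C beats E 981–31.
C beats D 981–31.
A beats B 669–343.
Every option loses at least one head-to-head, so there is no Condorcet winner.

none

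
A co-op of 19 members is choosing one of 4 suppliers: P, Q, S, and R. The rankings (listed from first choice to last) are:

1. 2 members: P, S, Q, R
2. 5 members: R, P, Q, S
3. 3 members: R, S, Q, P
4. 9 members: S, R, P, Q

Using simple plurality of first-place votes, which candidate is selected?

First-place votes: P 2, Q 0, S 9, R 8.
S has the most first-place votes.

S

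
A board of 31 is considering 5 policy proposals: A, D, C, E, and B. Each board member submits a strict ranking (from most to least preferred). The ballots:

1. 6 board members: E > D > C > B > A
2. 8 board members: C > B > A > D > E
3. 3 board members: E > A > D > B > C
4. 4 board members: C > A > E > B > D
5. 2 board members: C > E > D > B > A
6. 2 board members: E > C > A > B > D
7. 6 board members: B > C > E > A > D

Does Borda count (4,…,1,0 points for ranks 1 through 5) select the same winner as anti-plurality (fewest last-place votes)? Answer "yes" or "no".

Borda — scores: A 47, D 36, C 92, E 70, B 65. Winner: C.
Anti-plurality — last-place votes: A 8, D 12, C 3, E 8, B 0. Winner: B.
The two methods disagree.

no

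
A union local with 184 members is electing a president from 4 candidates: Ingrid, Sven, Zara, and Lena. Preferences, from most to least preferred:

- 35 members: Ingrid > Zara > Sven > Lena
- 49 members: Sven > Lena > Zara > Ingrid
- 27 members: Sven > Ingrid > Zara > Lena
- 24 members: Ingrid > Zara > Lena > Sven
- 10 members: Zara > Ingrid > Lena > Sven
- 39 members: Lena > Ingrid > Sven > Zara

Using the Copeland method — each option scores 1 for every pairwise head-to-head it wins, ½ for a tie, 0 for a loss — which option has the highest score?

Ingrid: beats Sven, Zara, and Lena → score 3.
Sven: beats Zara and Lena; loses to Ingrid → score 2.
Zara: beats Lena; loses to Ingrid and Sven → score 1.
Lena: loses to Ingrid, Sven, and Zara → score 0.
Ingrid has the best pairwise record.

Ingrid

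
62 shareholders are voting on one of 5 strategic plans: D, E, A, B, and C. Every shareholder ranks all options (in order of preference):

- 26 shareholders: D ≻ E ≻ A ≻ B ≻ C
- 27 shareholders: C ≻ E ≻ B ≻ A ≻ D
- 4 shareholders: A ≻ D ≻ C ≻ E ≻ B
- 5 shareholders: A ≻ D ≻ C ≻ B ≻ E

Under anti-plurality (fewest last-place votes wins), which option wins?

A

Last-place votes: D 27, E 5, A 0, B 4, C 26.
A is ranked last by the fewest voters, so A wins.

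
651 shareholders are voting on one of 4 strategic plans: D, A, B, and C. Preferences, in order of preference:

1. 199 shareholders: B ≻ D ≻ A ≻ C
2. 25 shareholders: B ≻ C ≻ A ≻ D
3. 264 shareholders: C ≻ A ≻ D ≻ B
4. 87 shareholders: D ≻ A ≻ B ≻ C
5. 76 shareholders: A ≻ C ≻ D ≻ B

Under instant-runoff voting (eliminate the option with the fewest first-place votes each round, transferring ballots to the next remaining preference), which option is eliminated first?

Round 1: D 87, A 76, B 224, C 264. Eliminate A.

A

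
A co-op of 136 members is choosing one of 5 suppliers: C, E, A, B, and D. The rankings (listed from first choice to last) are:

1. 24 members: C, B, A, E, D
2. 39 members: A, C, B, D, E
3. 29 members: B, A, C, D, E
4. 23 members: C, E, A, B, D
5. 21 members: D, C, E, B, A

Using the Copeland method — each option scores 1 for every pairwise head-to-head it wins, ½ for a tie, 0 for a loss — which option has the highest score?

C

C: beats E, B, and D; ties A → score 3.5.
E: loses to C, A, B, and D → score 0.
A: beats E and D; ties C; loses to B → score 2.5.
B: beats E, A, and D; loses to C → score 3.
D: beats E; loses to C, A, and B → score 1.
C has the best pairwise record.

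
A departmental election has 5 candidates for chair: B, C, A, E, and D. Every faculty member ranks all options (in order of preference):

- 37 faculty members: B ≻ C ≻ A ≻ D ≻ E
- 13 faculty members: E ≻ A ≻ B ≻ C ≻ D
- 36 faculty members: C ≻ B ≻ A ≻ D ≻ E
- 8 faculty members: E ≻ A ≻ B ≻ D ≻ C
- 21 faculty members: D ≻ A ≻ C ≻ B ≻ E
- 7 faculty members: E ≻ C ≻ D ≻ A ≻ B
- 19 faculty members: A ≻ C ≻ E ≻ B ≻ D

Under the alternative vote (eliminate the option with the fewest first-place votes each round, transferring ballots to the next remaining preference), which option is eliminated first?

Round 1: B 37, C 36, A 19, E 28, D 21. Eliminate A.

A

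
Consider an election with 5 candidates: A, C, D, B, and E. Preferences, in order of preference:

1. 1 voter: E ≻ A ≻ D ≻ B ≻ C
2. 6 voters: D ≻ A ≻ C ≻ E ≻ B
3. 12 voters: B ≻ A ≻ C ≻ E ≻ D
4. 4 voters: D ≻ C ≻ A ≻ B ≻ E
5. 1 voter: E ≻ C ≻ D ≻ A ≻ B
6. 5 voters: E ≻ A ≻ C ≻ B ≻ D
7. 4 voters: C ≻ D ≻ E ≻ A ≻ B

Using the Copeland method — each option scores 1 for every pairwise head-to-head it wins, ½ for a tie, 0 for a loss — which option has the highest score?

A: beats C, D, B, and E → score 4.
C: beats D, B, and E; loses to A → score 3.
D: loses to A, C, B, and E → score 0.
B: beats D; loses to A, C, and E → score 1.
E: beats D and B; loses to A and C → score 2.
A has the best pairwise record.

A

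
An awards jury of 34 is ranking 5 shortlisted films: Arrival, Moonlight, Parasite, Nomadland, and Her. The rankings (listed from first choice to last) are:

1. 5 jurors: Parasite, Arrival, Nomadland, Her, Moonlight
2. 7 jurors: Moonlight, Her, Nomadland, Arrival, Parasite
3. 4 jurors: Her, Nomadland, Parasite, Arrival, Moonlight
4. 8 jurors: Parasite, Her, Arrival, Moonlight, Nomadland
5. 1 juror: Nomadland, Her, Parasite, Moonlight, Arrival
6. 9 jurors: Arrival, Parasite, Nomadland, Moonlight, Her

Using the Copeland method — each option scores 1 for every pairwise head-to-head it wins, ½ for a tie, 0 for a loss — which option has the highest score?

Arrival: beats Moonlight and Nomadland; loses to Parasite and Her → score 2.
Moonlight: loses to Arrival, Parasite, Nomadland, and Her → score 0.
Parasite: beats Arrival, Moonlight, Nomadland, and Her → score 4.
Nomadland: beats Moonlight; loses to Arrival, Parasite, and Her → score 1.
Her: beats Arrival, Moonlight, and Nomadland; loses to Parasite → score 3.
Parasite has the best pairwise record.

Parasite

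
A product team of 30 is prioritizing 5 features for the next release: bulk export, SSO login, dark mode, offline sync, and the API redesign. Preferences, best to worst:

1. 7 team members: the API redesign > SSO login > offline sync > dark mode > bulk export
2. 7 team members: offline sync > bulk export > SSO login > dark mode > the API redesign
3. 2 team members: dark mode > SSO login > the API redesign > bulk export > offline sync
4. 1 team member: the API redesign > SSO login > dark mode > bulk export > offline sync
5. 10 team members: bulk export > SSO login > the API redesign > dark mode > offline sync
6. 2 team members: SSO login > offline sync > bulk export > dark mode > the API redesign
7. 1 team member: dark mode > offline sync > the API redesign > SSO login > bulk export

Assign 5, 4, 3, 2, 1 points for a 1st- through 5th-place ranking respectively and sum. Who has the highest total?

bulk export: 7·1 + 7·4 + 2·2 + 1·2 + 10·5 + 2·3 + 1·1 = 98
SSO login: 7·4 + 7·3 + 2·4 + 1·4 + 10·4 + 2·5 + 1·2 = 113
dark mode: 7·2 + 7·2 + 2·5 + 1·3 + 10·2 + 2·2 + 1·5 = 70
offline sync: 7·3 + 7·5 + 2·1 + 1·1 + 10·1 + 2·4 + 1·4 = 81
the API redesign: 7·5 + 7·1 + 2·3 + 1·5 + 10·3 + 2·1 + 1·3 = 88
SSO login has the highest Borda score (113).

SSO login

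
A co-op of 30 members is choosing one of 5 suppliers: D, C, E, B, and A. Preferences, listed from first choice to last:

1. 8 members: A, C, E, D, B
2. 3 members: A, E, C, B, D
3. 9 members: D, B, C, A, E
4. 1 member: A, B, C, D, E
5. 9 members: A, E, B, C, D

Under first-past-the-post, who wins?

First-place votes: D 9, C 0, E 0, B 0, A 21.
A has the most first-place votes.

A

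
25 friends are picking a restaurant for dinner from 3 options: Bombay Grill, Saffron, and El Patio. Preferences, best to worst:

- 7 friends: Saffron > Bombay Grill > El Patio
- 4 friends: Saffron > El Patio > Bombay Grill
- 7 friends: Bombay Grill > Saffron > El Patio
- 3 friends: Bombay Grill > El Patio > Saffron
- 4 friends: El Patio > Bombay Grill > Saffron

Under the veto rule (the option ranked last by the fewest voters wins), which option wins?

Bombay Grill

Last-place votes: Bombay Grill 4, Saffron 7, El Patio 14.
Bombay Grill is ranked last by the fewest voters, so Bombay Grill wins.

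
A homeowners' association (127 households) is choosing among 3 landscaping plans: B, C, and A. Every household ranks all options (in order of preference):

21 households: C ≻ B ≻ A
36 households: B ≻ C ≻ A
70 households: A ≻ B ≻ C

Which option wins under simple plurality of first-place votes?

First-place votes: B 36, C 21, A 70.
A has the most first-place votes.

A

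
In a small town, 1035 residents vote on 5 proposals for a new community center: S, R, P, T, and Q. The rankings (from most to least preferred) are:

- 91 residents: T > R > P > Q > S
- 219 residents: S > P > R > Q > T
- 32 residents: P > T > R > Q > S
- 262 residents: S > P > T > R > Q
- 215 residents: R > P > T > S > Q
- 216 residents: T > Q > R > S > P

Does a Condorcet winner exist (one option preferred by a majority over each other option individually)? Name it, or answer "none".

none

Checking pairwise contests:
R beats S 554–481.
T beats R 601–434.
S beats P 697–338.
P beats T 728–307.
S beats Q 696–339.
Every option loses at least one head-to-head, so there is no Condorcet winner.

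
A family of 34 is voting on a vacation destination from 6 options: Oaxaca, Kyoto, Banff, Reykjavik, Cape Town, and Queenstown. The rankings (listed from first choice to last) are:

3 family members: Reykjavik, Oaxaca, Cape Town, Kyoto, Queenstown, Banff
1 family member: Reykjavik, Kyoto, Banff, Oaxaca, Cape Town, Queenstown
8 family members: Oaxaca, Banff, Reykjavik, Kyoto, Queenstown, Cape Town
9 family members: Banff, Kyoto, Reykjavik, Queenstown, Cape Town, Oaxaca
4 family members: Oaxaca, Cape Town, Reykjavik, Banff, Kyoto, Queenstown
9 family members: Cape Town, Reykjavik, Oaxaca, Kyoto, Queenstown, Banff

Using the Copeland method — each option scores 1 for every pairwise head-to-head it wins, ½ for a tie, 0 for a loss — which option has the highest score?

Reykjavik

Oaxaca: beats Kyoto, Banff, and Queenstown; loses to Reykjavik and Cape Town → score 3.
Kyoto: beats Cape Town and Queenstown; loses to Oaxaca, Banff, and Reykjavik → score 2.
Banff: beats Kyoto, Cape Town, and Queenstown; ties Reykjavik; loses to Oaxaca → score 3.5.
Reykjavik: beats Oaxaca, Kyoto, Cape Town, and Queenstown; ties Banff → score 4.5.
Cape Town: beats Oaxaca; ties Queenstown; loses to Kyoto, Banff, and Reykjavik → score 1.5.
Queenstown: ties Cape Town; loses to Oaxaca, Kyoto, Banff, and Reykjavik → score 0.5.
Reykjavik has the best pairwise record.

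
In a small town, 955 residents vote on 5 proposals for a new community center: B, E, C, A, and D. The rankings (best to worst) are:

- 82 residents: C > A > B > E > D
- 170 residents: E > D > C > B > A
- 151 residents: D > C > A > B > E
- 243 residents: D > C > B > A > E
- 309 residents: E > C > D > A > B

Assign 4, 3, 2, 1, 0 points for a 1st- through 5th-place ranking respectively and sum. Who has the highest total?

B: 82·2 + 170·1 + 151·1 + 243·2 + 309·0 = 971
E: 82·1 + 170·4 + 151·0 + 243·0 + 309·4 = 1998
C: 82·4 + 170·2 + 151·3 + 243·3 + 309·3 = 2777
A: 82·3 + 170·0 + 151·2 + 243·1 + 309·1 = 1100
D: 82·0 + 170·3 + 151·4 + 243·4 + 309·2 = 2704
C has the highest Borda score (2777).

C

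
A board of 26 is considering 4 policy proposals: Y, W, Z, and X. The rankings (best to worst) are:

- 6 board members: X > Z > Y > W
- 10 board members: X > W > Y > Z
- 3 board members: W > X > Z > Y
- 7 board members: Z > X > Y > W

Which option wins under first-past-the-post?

X

First-place votes: Y 0, W 3, Z 7, X 16.
X has the most first-place votes.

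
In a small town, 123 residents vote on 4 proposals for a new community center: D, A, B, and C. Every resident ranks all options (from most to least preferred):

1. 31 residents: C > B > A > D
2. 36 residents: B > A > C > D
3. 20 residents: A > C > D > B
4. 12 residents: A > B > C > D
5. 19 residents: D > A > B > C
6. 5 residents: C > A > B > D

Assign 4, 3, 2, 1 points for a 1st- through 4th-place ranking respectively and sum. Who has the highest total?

D: 31·1 + 36·1 + 20·2 + 12·1 + 19·4 + 5·1 = 200
A: 31·2 + 36·3 + 20·4 + 12·4 + 19·3 + 5·3 = 370
B: 31·3 + 36·4 + 20·1 + 12·3 + 19·2 + 5·2 = 341
C: 31·4 + 36·2 + 20·3 + 12·2 + 19·1 + 5·4 = 319
A has the highest Borda score (370).

A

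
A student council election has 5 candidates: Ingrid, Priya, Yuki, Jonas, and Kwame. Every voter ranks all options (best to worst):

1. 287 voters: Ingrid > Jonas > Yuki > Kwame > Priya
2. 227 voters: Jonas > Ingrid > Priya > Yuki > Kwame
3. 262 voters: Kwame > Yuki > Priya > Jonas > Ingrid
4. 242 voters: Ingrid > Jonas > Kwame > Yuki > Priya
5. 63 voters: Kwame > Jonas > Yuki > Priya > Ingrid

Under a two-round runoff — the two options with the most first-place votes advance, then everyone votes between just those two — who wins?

Round 1 first-place votes: Ingrid 529, Priya 0, Yuki 0, Jonas 227, Kwame 325.
Ingrid and Kwame advance.
Runoff: Ingrid is preferred to Kwame by 756 voters; Kwame by 325.
Ingrid wins the runoff.

Ingrid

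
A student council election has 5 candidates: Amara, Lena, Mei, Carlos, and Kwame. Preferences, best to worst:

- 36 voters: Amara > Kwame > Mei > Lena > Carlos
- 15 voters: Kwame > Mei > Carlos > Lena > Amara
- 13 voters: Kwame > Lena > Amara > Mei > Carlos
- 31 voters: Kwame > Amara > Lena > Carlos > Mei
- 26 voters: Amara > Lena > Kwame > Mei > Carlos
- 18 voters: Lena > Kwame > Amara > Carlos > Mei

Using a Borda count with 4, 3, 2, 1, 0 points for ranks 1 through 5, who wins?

Kwame

Amara: 36·4 + 15·0 + 13·2 + 31·3 + 26·4 + 18·2 = 403
Lena: 36·1 + 15·1 + 13·3 + 31·2 + 26·3 + 18·4 = 302
Mei: 36·2 + 15·3 + 13·1 + 31·0 + 26·1 + 18·0 = 156
Carlos: 36·0 + 15·2 + 13·0 + 31·1 + 26·0 + 18·1 = 79
Kwame: 36·3 + 15·4 + 13·4 + 31·4 + 26·2 + 18·3 = 450
Kwame has the highest Borda score (450).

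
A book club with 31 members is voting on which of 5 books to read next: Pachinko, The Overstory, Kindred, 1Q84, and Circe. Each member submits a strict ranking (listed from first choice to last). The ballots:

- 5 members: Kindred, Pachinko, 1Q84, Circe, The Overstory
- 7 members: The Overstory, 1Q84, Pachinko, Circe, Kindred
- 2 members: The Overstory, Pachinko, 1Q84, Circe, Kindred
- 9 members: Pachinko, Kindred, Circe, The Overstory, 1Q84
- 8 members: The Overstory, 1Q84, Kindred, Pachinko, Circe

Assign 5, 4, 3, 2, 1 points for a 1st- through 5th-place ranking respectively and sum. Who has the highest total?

Pachinko: 5·4 + 7·3 + 2·4 + 9·5 + 8·2 = 110
The Overstory: 5·1 + 7·5 + 2·5 + 9·2 + 8·5 = 108
Kindred: 5·5 + 7·1 + 2·1 + 9·4 + 8·3 = 94
1Q84: 5·3 + 7·4 + 2·3 + 9·1 + 8·4 = 90
Circe: 5·2 + 7·2 + 2·2 + 9·3 + 8·1 = 63
Pachinko has the highest Borda score (110).

Pachinko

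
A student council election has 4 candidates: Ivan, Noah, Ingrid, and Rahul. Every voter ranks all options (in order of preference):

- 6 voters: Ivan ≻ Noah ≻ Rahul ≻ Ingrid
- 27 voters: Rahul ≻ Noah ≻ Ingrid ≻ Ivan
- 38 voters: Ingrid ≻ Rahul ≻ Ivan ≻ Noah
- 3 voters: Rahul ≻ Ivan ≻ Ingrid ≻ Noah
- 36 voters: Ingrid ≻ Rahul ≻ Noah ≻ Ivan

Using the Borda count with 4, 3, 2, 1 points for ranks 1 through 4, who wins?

Ingrid

Ivan: 6·4 + 27·1 + 38·2 + 3·3 + 36·1 = 172
Noah: 6·3 + 27·3 + 38·1 + 3·1 + 36·2 = 212
Ingrid: 6·1 + 27·2 + 38·4 + 3·2 + 36·4 = 362
Rahul: 6·2 + 27·4 + 38·3 + 3·4 + 36·3 = 354
Ingrid has the highest Borda score (362).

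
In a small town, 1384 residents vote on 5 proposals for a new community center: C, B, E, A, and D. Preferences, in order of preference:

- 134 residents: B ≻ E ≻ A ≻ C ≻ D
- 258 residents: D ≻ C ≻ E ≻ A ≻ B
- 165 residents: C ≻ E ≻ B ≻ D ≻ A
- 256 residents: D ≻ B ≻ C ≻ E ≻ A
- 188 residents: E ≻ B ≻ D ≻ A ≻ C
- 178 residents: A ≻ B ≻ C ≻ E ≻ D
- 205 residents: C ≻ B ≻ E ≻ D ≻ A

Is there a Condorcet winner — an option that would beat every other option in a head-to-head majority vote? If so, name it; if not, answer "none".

B vs C: 756–628 for B.
B vs E: 773–611 for B.
B vs A: 948–436 for B.
B vs D: 870–514 for B.
B beats every other option head-to-head.

B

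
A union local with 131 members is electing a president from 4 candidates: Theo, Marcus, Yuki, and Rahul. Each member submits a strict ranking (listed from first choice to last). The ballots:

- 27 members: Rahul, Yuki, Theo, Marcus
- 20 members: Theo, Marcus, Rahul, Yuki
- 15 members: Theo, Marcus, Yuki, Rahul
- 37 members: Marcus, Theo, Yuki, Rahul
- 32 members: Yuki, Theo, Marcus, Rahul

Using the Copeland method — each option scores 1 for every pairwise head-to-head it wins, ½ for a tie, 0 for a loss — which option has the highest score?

Theo: beats Marcus, Yuki, and Rahul → score 3.
Marcus: beats Yuki and Rahul; loses to Theo → score 2.
Yuki: beats Rahul; loses to Theo and Marcus → score 1.
Rahul: loses to Theo, Marcus, and Yuki → score 0.
Theo has the best pairwise record.

Theo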